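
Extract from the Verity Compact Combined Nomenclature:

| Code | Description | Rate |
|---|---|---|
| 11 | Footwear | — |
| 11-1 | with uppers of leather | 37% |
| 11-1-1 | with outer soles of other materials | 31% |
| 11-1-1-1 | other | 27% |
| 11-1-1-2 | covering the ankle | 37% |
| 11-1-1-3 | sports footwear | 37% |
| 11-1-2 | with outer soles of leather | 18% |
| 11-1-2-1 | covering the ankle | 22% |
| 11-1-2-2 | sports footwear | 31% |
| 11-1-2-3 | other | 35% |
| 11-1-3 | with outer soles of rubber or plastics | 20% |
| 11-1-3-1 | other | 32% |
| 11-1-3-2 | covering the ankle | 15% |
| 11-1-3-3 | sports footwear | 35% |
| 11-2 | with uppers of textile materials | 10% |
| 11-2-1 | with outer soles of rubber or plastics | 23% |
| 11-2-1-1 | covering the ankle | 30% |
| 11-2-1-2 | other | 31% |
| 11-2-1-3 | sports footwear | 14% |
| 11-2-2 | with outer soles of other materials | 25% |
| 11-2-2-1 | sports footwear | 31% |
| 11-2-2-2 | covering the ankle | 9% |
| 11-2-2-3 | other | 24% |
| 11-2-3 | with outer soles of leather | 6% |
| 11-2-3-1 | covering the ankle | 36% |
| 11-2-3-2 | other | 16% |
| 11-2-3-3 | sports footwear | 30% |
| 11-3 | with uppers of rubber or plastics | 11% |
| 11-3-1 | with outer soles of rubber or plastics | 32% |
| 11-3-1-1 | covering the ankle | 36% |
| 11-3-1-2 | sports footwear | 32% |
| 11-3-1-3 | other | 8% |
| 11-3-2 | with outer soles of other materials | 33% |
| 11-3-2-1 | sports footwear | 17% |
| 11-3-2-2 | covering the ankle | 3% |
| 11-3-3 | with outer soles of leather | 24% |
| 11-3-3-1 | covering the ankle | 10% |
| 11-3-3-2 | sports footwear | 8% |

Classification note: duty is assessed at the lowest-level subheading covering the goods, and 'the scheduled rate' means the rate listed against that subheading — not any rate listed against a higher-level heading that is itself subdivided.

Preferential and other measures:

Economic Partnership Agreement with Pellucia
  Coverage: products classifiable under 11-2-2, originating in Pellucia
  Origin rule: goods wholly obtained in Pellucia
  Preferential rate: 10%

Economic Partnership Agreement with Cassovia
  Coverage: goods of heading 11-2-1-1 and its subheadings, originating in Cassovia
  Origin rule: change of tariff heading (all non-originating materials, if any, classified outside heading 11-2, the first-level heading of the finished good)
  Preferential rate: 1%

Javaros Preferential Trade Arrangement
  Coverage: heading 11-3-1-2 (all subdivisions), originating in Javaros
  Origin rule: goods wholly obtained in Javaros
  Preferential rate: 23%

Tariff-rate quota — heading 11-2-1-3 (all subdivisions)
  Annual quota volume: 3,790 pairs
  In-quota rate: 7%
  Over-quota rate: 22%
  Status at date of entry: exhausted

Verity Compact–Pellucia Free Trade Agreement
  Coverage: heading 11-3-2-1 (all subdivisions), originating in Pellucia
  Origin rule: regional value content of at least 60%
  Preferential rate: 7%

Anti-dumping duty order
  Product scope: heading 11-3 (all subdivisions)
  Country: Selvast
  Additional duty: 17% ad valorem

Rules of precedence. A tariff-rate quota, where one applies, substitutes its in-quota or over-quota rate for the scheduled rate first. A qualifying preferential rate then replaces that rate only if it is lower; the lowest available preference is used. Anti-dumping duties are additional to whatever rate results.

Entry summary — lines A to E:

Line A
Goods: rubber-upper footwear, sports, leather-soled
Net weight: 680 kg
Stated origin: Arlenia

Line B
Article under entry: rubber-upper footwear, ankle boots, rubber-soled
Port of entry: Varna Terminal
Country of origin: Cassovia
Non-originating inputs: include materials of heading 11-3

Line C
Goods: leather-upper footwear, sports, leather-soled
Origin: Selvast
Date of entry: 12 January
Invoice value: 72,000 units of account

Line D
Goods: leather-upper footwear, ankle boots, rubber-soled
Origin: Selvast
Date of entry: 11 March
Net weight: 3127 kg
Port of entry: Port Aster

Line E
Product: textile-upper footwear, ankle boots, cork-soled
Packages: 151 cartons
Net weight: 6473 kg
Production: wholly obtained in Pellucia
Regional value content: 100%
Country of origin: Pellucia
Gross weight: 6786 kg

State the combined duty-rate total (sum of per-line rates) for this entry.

Line A: rubber-upper → 11-3; leather-soled → 11-3-3; sports → 11-3-3-2. Scheduled 8%. No special measure applies. → 8%.
Line B: rubber-upper → 11-3; rubber-soled → 11-3-1; ankle boots → 11-3-1-1. Scheduled 36%. Cassovia agreement on 11-2-1-1: 11-3-1-1 not covered. → 36%.
Line C: leather-upper → 11-1; leather-soled → 11-1-2; sports → 11-1-2-2. Scheduled 31%. No special measure applies. → 31%.
Line D: leather-upper → 11-1; rubber-soled → 11-1-3; ankle boots → 11-1-3-2. Scheduled 15%. No special measure applies. → 15%.
Line E: textile-upper → 11-2; cork-soled → 11-2-2; ankle boots → 11-2-2-2. Scheduled 9%. Pellucia agreement on 11-2-2: wholly obtained → 10% available; Pellucia agreement on 11-3-2-1: 11-2-2-2 not covered; preference 10% not lower than 9% → no reduction. → 9%.
Sum: 8% + 36% + 31% + 15% + 9% = 99%.

99%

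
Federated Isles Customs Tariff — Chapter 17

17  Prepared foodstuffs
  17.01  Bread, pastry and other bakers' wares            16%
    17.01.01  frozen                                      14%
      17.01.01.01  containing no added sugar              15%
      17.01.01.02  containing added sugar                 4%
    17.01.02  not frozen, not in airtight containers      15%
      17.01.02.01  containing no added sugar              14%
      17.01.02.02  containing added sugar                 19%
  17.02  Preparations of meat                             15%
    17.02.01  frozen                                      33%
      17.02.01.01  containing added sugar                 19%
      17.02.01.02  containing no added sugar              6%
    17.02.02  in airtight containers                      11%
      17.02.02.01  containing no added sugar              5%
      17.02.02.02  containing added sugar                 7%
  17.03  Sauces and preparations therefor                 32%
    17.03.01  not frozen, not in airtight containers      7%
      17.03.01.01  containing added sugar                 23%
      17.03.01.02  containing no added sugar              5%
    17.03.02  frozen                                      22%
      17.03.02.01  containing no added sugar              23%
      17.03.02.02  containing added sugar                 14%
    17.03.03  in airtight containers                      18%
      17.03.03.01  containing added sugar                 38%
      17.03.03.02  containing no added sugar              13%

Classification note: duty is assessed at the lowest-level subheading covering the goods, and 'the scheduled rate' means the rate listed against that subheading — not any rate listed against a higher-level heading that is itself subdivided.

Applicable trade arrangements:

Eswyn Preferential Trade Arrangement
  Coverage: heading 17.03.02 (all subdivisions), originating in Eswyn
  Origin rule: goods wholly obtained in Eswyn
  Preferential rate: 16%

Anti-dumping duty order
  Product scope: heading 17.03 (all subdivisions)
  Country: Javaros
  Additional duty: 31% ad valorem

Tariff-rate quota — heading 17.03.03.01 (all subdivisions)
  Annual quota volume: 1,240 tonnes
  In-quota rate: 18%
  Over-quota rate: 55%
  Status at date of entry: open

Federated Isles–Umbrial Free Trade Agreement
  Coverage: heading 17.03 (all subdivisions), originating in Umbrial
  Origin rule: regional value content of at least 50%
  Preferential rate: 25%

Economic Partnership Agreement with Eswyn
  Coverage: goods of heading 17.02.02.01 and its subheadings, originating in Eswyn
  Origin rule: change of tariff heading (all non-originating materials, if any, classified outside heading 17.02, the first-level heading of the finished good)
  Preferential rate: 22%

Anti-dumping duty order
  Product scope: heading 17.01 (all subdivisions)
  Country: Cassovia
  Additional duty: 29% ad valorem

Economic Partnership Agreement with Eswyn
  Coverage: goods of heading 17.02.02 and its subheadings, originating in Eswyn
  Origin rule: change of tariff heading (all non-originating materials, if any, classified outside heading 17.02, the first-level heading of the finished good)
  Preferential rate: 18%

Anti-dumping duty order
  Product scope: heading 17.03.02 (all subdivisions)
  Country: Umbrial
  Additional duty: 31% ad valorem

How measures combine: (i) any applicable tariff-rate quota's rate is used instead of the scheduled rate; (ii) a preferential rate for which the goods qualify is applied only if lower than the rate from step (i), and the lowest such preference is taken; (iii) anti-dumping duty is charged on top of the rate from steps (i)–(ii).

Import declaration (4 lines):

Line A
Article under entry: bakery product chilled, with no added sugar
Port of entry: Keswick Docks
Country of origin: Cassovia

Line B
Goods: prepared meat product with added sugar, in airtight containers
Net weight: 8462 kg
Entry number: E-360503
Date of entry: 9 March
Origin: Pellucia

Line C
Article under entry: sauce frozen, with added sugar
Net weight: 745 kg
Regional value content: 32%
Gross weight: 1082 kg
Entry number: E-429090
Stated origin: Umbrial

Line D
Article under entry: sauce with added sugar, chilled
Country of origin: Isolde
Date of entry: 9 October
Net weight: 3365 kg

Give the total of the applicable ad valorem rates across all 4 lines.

118%

Line A: bakery product → 17.01; chilled → 17.01.02; with no added sugar → 17.01.02.01. Scheduled 14%. anti-dumping (Cassovia, 17.01): +29%; total 14% + 29% = 43%. → 43%.
Line B: prepared meat product → 17.02; in airtight containers → 17.02.02; with added sugar → 17.02.02.02. Scheduled 7%. No special measure applies. → 7%.
Line C: sauce → 17.03; frozen → 17.03.02; with added sugar → 17.03.02.02. Scheduled 14%. Umbrial agreement on 17.03: RVC < 50%; anti-dumping (Umbrial, 17.03.02): +31%; total 14% + 31% = 45%. → 45%.
Line D: sauce → 17.03; chilled → 17.03.01; with added sugar → 17.03.01.01. Scheduled 23%. No special measure applies. → 23%.
Sum: 43% + 7% + 45% + 23% = 118%.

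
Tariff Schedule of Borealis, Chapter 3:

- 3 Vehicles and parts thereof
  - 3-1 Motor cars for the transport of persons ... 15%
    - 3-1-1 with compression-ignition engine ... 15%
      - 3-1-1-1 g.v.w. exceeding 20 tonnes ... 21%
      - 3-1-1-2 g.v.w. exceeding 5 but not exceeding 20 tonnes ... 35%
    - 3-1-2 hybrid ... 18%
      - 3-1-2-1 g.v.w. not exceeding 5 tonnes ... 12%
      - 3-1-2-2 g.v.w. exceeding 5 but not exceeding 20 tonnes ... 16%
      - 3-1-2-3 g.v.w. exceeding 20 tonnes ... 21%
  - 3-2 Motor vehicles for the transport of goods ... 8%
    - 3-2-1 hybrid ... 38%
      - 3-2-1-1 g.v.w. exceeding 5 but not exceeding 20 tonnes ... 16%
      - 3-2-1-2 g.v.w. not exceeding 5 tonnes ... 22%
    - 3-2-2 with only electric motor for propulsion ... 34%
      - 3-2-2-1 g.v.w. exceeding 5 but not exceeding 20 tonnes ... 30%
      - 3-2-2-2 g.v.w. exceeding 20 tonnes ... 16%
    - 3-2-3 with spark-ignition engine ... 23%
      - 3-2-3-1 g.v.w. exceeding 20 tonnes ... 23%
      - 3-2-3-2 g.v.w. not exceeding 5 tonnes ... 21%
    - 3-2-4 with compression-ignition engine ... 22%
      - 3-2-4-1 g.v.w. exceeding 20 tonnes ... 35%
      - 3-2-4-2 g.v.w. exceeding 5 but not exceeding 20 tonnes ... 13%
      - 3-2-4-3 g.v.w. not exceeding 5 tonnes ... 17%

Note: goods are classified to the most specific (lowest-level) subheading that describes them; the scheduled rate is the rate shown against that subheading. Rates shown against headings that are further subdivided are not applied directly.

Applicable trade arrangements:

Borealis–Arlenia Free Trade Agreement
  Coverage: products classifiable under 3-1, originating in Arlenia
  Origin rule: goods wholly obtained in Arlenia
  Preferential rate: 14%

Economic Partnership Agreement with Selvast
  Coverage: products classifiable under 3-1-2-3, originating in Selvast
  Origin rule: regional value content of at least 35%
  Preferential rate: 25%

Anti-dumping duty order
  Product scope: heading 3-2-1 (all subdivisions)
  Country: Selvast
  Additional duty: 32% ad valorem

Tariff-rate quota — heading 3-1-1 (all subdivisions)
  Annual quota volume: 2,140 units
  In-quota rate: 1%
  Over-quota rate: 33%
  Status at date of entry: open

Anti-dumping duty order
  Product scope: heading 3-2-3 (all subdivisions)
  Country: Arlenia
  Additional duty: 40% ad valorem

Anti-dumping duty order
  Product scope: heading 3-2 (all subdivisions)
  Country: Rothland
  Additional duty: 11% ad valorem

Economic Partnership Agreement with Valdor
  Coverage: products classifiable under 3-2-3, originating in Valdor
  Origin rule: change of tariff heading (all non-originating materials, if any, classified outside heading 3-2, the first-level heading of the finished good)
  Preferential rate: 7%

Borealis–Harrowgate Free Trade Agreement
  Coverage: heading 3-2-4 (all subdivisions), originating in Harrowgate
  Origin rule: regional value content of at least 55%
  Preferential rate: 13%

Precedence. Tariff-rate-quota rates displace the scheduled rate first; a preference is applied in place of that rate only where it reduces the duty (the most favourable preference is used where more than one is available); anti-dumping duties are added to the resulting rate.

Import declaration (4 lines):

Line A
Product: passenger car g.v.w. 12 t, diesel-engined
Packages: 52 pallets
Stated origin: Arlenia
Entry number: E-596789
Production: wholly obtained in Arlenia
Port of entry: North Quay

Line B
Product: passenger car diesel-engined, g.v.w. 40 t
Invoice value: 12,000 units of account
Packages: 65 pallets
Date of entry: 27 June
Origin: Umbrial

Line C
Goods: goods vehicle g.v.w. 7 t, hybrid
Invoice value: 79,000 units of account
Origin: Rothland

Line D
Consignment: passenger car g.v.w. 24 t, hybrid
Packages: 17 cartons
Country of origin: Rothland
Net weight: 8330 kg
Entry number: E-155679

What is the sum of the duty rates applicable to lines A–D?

Line A: passenger car → 3-1; diesel-engined → 3-1-1; g.v.w. 12 t → 3-1-1-2. Scheduled 35%. quota on 3-1-1 open → in-quota 1%; Arlenia agreement on 3-1: wholly obtained → 14% available; preference 14% not lower than 1% → no reduction. → 1%.
Line B: passenger car → 3-1; diesel-engined → 3-1-1; g.v.w. 40 t → 3-1-1-1. Scheduled 21%. quota on 3-1-1 open → in-quota 1%. → 1%.
Line C: goods vehicle → 3-2; hybrid → 3-2-1; g.v.w. 7 t → 3-2-1-1. Scheduled 16%. anti-dumping (Rothland, 3-2): +11%; total 16% + 11% = 27%. → 27%.
Line D: passenger car → 3-1; hybrid → 3-1-2; g.v.w. 24 t → 3-1-2-3. Scheduled 21%. No special measure applies. → 21%.
Sum: 1% + 1% + 27% + 21% = 50%.

50%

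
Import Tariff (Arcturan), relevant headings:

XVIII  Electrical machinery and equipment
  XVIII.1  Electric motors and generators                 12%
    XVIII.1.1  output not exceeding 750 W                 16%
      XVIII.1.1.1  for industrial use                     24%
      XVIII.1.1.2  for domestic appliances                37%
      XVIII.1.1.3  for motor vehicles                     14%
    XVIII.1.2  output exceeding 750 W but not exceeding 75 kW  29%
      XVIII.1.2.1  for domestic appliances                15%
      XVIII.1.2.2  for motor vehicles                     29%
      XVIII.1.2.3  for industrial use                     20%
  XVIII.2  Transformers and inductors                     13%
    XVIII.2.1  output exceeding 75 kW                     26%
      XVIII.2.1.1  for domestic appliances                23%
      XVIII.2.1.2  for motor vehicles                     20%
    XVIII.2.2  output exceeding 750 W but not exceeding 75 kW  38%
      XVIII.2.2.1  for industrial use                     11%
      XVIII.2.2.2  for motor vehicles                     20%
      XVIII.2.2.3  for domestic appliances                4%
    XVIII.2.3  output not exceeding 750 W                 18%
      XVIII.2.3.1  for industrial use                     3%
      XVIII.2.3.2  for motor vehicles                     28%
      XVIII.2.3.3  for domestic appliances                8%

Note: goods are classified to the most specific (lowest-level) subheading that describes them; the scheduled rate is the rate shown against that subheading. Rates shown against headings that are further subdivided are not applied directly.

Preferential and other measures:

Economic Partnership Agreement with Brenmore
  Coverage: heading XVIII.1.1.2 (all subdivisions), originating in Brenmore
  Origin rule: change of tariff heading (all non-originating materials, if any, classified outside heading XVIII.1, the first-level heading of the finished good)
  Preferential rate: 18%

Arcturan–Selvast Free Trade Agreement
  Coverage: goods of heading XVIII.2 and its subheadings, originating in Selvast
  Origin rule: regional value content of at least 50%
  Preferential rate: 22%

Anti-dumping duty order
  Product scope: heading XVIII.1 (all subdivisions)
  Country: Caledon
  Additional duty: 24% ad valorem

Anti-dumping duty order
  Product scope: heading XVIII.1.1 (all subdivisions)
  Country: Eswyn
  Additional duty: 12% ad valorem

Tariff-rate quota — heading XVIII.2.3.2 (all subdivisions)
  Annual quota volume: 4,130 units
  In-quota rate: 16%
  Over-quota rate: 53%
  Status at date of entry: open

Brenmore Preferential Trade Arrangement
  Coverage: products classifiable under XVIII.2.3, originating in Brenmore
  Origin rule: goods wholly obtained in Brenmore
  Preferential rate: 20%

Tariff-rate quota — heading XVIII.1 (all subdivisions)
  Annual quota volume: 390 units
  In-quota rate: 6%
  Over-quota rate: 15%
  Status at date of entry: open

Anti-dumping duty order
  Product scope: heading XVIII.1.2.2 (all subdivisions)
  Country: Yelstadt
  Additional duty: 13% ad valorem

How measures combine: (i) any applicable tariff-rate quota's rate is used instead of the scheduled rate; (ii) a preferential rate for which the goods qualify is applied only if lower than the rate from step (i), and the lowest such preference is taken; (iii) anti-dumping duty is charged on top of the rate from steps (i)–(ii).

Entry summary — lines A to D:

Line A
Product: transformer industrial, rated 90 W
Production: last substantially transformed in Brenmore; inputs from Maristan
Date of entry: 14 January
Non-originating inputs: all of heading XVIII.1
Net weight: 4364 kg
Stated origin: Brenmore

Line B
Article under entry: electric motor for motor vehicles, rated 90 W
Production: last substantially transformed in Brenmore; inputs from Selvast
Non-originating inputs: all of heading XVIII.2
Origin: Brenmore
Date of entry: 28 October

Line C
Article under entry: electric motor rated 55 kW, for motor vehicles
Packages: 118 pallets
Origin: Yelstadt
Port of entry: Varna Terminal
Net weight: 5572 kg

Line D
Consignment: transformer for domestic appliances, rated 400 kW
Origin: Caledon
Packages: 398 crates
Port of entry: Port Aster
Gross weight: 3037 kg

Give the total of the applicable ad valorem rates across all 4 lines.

Line A: transformer → XVIII.2; rated 90 W → XVIII.2.3; industrial → XVIII.2.3.1. Scheduled 3%. Brenmore agreement on XVIII.1.1.2: XVIII.2.3.1 not covered; Brenmore agreement on XVIII.2.3: not wholly obtained. → 3%.
Line B: electric motor → XVIII.1; rated 90 W → XVIII.1.1; for motor vehicles → XVIII.1.1.3. Scheduled 14%. quota on XVIII.1 open → in-quota 6%; Brenmore agreement on XVIII.1.1.2: XVIII.1.1.3 not covered; Brenmore agreement on XVIII.2.3: XVIII.1.1.3 not covered. → 6%.
Line C: electric motor → XVIII.1; rated 55 kW → XVIII.1.2; for motor vehicles → XVIII.1.2.2. Scheduled 29%. quota on XVIII.1 open → in-quota 6%; anti-dumping (Yelstadt, XVIII.1.2.2): +13%; total 6% + 13% = 19%. → 19%.
Line D: transformer → XVIII.2; rated 400 kW → XVIII.2.1; for domestic appliances → XVIII.2.1.1. Scheduled 23%. No special measure applies. → 23%.
Sum: 3% + 6% + 19% + 23% = 51%.

51%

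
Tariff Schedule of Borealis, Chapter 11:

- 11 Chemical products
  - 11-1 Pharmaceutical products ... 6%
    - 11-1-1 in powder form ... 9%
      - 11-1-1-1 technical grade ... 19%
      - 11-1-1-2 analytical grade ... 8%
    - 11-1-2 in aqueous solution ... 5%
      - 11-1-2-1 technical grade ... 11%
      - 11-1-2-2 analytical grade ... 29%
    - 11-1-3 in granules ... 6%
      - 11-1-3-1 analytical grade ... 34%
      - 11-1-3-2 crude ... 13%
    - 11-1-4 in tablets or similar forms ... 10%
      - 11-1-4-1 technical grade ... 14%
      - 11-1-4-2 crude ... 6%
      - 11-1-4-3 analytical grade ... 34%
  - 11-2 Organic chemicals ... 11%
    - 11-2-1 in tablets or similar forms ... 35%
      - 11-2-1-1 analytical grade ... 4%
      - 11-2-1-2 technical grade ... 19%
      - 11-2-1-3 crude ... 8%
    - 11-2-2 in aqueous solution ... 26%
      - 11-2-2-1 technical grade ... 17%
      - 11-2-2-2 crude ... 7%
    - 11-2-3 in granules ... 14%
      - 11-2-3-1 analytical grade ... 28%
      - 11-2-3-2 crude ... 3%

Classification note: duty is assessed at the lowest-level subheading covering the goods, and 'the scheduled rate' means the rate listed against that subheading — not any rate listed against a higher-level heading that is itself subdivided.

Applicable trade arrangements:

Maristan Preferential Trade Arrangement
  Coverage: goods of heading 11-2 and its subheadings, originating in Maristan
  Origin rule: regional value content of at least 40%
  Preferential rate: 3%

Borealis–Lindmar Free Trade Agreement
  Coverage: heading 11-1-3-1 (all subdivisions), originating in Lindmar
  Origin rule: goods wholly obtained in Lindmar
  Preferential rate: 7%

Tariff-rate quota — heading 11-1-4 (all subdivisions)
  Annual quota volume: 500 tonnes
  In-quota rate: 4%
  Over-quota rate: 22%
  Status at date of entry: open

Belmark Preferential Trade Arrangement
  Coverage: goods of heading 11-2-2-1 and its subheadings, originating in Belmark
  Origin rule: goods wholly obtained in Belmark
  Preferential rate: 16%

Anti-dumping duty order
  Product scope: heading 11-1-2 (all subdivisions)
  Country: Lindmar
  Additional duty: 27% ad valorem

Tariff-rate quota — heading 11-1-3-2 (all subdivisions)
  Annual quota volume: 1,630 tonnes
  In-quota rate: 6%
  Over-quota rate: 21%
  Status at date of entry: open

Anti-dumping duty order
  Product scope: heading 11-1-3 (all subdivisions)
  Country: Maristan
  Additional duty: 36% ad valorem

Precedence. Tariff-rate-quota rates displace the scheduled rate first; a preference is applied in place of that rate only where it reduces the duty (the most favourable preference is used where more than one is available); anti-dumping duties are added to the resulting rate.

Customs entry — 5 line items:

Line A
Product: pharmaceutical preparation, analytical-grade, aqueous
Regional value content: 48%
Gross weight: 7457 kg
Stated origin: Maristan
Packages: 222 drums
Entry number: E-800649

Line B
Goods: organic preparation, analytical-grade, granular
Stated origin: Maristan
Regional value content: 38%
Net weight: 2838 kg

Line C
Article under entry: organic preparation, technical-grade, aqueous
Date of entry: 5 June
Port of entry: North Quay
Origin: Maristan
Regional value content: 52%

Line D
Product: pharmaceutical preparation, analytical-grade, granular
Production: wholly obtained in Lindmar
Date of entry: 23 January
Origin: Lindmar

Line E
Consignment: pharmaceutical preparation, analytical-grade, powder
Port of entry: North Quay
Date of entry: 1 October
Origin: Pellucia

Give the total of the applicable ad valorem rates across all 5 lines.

Line A: pharmaceutical → 11-1; aqueous → 11-1-2; analytical-grade → 11-1-2-2. Scheduled 29%. Maristan agreement on 11-2: 11-1-2-2 not covered. → 29%.
Line B: organic → 11-2; granular → 11-2-3; analytical-grade → 11-2-3-1. Scheduled 28%. Maristan agreement on 11-2: RVC < 40%. → 28%.
Line C: organic → 11-2; aqueous → 11-2-2; technical-grade → 11-2-2-1. Scheduled 17%. Maristan agreement on 11-2: RVC ≥ 40% → 3% available; preferential 3%. → 3%.
Line D: pharmaceutical → 11-1; granular → 11-1-3; analytical-grade → 11-1-3-1. Scheduled 34%. Lindmar agreement on 11-1-3-1: wholly obtained → 7% available; preferential 7%. → 7%.
Line E: pharmaceutical → 11-1; powder → 11-1-1; analytical-grade → 11-1-1-2. Scheduled 8%. No special measure applies. → 8%.
Sum: 29% + 28% + 3% + 7% + 8% = 75%.

75%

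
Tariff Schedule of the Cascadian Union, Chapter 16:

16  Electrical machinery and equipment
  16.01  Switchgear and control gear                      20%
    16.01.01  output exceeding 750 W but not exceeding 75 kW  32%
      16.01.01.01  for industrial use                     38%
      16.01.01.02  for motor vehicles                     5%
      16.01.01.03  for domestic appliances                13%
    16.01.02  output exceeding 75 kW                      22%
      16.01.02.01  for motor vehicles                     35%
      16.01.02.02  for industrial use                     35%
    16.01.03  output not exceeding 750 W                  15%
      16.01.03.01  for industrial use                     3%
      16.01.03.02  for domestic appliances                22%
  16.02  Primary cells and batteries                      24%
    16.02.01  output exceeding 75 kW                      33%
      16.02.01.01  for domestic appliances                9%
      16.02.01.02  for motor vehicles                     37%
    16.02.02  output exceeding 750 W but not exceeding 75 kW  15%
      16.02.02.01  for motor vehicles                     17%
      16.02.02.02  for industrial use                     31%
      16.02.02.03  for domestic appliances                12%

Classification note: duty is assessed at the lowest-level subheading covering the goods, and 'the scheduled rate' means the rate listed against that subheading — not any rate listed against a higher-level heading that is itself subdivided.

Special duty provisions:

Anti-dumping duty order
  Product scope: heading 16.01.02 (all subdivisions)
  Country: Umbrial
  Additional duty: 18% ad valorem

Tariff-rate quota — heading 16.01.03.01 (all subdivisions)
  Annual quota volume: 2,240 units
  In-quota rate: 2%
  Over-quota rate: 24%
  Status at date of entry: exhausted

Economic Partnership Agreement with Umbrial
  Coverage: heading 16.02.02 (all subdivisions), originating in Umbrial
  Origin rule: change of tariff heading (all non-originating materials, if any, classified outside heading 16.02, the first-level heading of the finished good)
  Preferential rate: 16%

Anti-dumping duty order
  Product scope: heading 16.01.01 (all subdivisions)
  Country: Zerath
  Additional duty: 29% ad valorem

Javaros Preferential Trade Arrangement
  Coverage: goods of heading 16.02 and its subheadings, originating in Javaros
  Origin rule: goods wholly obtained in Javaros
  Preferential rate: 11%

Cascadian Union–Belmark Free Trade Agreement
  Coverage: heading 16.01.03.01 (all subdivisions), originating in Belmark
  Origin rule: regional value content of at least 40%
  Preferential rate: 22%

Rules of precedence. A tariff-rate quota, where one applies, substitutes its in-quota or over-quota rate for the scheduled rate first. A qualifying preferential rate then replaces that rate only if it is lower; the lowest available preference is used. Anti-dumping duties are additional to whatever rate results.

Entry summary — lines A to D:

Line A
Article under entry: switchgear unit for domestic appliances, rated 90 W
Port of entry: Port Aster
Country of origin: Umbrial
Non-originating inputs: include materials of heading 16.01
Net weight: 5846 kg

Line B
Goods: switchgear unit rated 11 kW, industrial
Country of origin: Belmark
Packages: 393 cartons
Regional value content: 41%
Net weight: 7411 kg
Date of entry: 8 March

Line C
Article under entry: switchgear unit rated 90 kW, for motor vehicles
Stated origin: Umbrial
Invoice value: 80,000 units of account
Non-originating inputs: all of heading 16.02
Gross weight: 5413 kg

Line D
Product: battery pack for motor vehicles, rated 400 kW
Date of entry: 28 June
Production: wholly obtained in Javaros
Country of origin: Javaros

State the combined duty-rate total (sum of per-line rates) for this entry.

124%

Line A: switchgear unit → 16.01; rated 90 W → 16.01.03; for domestic appliances → 16.01.03.02. Scheduled 22%. Umbrial agreement on 16.02.02: 16.01.03.02 not covered. → 22%.
Line B: switchgear unit → 16.01; rated 11 kW → 16.01.01; industrial → 16.01.01.01. Scheduled 38%. Belmark agreement on 16.01.03.01: 16.01.01.01 not covered. → 38%.
Line C: switchgear unit → 16.01; rated 90 kW → 16.01.02; for motor vehicles → 16.01.02.01. Scheduled 35%. Umbrial agreement on 16.02.02: 16.01.02.01 not covered; anti-dumping (Umbrial, 16.01.02): +18%; total 35% + 18% = 53%. → 53%.
Line D: battery pack → 16.02; rated 400 kW → 16.02.01; for motor vehicles → 16.02.01.02. Scheduled 37%. Javaros agreement on 16.02: wholly obtained → 11% available; preferential 11%. → 11%.
Sum: 22% + 38% + 53% + 11% = 124%.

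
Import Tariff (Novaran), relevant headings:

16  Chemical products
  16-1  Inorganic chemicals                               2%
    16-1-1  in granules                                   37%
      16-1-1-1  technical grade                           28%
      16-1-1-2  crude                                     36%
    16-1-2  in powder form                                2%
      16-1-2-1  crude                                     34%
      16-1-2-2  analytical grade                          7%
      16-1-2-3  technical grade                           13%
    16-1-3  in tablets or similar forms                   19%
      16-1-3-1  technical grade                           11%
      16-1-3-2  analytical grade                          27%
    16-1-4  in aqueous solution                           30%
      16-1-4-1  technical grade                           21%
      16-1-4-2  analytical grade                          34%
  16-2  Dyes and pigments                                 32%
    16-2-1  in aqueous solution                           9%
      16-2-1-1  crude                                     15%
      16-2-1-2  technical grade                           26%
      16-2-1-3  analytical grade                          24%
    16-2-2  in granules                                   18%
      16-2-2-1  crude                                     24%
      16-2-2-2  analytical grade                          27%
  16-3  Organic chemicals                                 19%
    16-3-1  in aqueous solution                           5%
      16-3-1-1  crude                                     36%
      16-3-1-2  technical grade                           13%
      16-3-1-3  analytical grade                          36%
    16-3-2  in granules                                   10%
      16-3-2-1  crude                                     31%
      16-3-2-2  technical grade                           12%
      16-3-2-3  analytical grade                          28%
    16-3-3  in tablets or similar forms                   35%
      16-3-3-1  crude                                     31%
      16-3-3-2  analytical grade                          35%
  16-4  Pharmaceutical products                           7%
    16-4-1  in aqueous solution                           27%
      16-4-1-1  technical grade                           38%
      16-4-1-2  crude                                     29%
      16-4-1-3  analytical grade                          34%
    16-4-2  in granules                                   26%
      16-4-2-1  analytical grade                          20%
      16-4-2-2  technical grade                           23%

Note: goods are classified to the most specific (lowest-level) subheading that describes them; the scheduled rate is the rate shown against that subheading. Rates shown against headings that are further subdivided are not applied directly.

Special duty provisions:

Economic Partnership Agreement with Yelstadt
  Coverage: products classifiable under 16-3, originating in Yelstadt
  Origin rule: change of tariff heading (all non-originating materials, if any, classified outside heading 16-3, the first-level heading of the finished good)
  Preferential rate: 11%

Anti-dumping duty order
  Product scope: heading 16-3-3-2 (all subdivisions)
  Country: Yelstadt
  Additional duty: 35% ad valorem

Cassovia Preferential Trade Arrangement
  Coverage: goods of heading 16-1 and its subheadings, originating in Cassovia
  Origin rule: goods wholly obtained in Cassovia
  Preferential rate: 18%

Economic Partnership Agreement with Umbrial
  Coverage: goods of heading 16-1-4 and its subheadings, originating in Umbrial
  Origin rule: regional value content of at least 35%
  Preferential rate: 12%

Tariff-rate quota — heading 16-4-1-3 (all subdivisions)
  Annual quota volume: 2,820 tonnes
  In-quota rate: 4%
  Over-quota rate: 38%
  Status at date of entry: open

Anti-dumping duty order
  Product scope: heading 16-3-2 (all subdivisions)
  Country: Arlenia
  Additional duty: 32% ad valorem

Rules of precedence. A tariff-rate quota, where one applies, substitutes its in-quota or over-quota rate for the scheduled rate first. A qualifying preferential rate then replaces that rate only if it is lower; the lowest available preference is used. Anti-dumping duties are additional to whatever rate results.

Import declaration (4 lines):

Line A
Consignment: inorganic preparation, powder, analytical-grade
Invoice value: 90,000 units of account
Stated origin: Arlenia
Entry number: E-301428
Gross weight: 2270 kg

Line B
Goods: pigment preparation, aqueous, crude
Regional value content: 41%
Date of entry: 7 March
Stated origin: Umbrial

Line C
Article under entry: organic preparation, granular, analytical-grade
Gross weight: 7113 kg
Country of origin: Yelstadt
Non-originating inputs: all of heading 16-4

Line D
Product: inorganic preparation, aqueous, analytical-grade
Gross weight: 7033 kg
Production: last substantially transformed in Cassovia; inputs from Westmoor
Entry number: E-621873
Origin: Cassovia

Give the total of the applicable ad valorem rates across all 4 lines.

Line A: inorganic → 16-1; powder → 16-1-2; analytical-grade → 16-1-2-2. Scheduled 7%. No special measure applies. → 7%.
Line B: pigment → 16-2; aqueous → 16-2-1; crude → 16-2-1-1. Scheduled 15%. Umbrial agreement on 16-1-4: 16-2-1-1 not covered. → 15%.
Line C: organic → 16-3; granular → 16-3-2; analytical-grade → 16-3-2-3. Scheduled 28%. Yelstadt agreement on 16-3: CTH met → 11% available; preferential 11%. → 11%.
Line D: inorganic → 16-1; aqueous → 16-1-4; analytical-grade → 16-1-4-2. Scheduled 34%. Cassovia agreement on 16-1: not wholly obtained. → 34%.
Sum: 7% + 15% + 11% + 34% = 67%.

67%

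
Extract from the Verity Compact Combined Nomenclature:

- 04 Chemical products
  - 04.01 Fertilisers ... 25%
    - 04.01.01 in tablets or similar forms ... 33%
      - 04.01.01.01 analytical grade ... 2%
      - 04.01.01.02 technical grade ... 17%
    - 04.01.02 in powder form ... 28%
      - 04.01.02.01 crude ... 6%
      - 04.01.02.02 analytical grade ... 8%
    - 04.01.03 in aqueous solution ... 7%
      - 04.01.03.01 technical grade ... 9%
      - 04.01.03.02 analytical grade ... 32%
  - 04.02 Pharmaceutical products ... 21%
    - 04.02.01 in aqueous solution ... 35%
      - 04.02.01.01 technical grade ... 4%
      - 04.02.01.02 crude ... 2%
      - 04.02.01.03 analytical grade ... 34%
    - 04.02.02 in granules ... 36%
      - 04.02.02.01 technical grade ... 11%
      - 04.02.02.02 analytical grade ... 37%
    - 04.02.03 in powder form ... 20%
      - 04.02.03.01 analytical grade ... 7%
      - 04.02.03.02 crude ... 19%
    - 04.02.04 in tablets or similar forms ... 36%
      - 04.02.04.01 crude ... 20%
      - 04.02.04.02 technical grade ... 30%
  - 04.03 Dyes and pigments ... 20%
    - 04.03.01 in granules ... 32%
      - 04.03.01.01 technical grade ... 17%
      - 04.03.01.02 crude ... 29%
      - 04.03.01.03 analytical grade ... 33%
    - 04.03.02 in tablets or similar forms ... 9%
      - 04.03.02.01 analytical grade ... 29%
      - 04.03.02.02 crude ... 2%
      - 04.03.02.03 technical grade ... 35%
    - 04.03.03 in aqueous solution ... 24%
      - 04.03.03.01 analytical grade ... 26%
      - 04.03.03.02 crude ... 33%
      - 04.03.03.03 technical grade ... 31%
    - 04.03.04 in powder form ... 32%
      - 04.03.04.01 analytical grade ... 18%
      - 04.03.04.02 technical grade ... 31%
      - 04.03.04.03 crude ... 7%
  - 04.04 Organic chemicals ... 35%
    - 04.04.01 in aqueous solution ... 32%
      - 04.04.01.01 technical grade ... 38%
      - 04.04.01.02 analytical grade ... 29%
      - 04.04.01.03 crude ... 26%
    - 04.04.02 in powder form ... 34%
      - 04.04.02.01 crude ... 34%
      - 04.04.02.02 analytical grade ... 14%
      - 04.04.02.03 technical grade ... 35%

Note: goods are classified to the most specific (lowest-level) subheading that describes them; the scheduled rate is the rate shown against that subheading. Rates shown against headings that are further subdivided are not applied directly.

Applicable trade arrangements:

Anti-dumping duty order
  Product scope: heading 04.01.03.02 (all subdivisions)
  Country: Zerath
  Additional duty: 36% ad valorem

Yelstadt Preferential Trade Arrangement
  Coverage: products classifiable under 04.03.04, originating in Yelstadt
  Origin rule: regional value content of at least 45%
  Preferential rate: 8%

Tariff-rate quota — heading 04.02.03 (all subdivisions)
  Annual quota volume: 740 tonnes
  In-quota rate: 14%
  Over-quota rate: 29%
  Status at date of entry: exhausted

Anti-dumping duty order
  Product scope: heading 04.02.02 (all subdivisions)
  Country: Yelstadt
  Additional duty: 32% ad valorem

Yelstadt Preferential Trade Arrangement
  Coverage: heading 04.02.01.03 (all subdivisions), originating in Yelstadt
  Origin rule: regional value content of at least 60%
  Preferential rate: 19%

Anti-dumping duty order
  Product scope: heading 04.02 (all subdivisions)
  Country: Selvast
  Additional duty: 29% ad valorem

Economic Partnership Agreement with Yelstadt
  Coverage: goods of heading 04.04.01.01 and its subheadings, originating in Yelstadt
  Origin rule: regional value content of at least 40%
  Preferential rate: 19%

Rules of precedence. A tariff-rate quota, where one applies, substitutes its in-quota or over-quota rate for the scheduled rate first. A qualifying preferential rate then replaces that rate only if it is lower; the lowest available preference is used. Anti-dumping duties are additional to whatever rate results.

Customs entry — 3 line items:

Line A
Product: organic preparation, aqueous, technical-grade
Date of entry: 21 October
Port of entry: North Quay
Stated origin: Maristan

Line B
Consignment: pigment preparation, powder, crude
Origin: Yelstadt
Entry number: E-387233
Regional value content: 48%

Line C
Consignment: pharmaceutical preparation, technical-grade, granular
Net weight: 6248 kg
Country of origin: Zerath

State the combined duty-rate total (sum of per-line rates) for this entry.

56%

Line A: organic → 04.04; aqueous → 04.04.01; technical-grade → 04.04.01.01. Scheduled 38%. No special measure applies. → 38%.
Line B: pigment → 04.03; powder → 04.03.04; crude → 04.03.04.03. Scheduled 7%. Yelstadt agreement on 04.03.04: RVC ≥ 45% → 8% available; Yelstadt agreement on 04.02.01.03: 04.03.04.03 not covered; Yelstadt agreement on 04.04.01.01: 04.03.04.03 not covered; preference 8% not lower than 7% → no reduction. → 7%.
Line C: pharmaceutical → 04.02; granular → 04.02.02; technical-grade → 04.02.02.01. Scheduled 11%. No special measure applies. → 11%.
Sum: 38% + 7% + 11% = 56%.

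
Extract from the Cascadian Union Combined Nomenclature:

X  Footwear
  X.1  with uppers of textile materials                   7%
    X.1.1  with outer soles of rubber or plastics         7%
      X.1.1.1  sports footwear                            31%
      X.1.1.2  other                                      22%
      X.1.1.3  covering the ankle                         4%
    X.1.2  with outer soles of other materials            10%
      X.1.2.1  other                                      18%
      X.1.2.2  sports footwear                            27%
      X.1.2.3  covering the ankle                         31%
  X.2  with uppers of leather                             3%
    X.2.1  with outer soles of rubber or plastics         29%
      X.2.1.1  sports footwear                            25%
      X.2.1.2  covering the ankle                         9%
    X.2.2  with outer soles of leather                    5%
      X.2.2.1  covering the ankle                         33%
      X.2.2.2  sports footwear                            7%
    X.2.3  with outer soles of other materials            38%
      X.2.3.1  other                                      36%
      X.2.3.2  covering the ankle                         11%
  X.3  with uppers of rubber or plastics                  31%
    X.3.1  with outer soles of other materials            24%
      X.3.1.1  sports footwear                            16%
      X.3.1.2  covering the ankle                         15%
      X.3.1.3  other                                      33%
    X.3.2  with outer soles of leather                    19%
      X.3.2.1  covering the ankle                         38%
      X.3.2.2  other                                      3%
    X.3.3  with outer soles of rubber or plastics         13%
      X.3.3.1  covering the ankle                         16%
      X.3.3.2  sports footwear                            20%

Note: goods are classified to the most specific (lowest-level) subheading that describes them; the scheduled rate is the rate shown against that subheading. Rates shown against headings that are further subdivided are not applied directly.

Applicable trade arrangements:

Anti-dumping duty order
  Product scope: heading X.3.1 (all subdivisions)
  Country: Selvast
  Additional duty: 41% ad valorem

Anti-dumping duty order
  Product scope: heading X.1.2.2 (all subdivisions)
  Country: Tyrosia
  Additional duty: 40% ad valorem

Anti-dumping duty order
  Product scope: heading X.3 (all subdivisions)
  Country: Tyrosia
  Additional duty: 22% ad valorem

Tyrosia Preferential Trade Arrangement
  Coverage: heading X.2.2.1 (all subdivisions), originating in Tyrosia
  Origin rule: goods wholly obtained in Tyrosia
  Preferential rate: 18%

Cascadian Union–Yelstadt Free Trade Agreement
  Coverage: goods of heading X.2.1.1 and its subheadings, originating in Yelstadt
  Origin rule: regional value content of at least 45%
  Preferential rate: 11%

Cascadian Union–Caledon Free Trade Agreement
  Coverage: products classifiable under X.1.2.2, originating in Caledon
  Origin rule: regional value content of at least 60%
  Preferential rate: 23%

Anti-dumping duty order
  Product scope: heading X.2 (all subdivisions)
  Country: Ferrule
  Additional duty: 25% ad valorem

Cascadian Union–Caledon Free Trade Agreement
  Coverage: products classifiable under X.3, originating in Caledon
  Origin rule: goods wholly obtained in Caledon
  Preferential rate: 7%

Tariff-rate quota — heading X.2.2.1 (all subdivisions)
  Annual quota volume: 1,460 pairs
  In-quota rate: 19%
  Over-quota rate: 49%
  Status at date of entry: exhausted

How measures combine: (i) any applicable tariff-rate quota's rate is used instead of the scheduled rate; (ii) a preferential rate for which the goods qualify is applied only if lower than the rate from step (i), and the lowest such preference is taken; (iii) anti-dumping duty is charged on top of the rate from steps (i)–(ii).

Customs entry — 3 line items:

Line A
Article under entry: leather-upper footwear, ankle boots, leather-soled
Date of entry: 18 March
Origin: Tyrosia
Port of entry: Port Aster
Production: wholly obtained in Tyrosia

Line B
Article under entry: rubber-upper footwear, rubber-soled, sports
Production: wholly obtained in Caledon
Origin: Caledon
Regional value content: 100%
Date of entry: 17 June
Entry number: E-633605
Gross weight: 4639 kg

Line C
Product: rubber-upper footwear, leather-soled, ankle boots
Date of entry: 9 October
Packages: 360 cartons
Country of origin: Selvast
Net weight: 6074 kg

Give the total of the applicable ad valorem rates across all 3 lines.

63%

Line A: leather-upper → X.2; leather-soled → X.2.2; ankle boots → X.2.2.1. Scheduled 33%. quota on X.2.2.1 exhausted → over-quota 49%; Tyrosia agreement on X.2.2.1: wholly obtained → 18% available; preferential 18%. → 18%.
Line B: rubber-upper → X.3; rubber-soled → X.3.3; sports → X.3.3.2. Scheduled 20%. Caledon agreement on X.1.2.2: X.3.3.2 not covered; Caledon agreement on X.3: wholly obtained → 7% available; preferential 7%. → 7%.
Line C: rubber-upper → X.3; leather-soled → X.3.2; ankle boots → X.3.2.1. Scheduled 38%. No special measure applies. → 38%.
Sum: 18% + 7% + 38% = 63%.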